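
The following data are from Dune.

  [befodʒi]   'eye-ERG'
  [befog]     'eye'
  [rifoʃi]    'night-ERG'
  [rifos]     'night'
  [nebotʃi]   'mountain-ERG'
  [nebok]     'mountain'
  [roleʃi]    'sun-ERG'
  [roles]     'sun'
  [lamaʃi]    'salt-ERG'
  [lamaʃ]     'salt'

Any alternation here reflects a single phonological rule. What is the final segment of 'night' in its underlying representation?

The stem for 'night' ends in [ʃ] in [rifoʃi] but [s] in [rifos].
But 'salt' keeps [ʃ] in both environments ([lamaʃi], [lamaʃ]), so there is no rule changing /ʃ/ to [s] in isolation.
So /s/ is underlying, and a rule of palatalization before a front vowel — /k/, /g/ and /s/ become palato-alveolar [tʃ], [dʒ] and [ʃ] before a front vowel — gives [ʃ].

/s/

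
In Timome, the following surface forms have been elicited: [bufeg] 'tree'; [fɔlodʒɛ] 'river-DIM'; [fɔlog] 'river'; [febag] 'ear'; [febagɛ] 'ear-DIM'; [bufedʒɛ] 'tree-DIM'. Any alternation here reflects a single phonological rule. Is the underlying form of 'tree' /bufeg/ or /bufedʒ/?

The stem for 'tree' ends in [dʒ] in [bufedʒɛ] but [g] in [bufeg].
If /g/ were underlying and a rule turned it into [dʒ] before the DIM suffix, 'ear' would also alternate; but it has [g] in both [febagɛ] and [febag].
The underlying segment must be /dʒ/; palato-alveolar /dʒ/ becomes [g] when no front vowel follows, yielding [g] there.

/bufedʒ/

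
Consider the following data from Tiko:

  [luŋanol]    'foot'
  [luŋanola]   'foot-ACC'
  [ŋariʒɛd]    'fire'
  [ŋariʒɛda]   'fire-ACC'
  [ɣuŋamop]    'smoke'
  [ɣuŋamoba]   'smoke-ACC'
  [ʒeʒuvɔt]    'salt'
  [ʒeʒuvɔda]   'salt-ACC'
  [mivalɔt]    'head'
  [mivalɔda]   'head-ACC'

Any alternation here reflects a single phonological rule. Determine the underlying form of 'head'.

The stem for 'head' ends in [t] in [mivalɔt] but [d] in [mivalɔda].
The stem 'fire' ([ŋariʒɛd], [ŋariʒɛda]) shows [d] unchanged in both environments, so [d] cannot be basic with [t] derived in isolation.
So /t/ is underlying, and a rule of intervocalic voicing — voiceless stops become voiced between vowels — gives [d].
The underlying form of 'head' is therefore /mivalɔt/.

/mivalɔt/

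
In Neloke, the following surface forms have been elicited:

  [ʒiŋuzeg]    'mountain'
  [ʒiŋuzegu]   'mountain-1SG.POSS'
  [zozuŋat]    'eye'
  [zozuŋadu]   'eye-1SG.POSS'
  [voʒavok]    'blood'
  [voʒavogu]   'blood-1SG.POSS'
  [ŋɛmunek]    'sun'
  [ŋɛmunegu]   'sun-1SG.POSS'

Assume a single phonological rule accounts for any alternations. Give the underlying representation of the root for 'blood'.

/voʒavok/

The stem for 'blood' ends in [k] in [voʒavok] but [g] in [voʒavogu].
The stem 'mountain' ([ʒiŋuzeg], [ʒiŋuzegu]) shows [g] unchanged in both environments, so [g] cannot be basic with [k] derived in isolation.
So /k/ is underlying, and a rule of intervocalic voicing — voiceless stops become voiced between vowels — gives [g].
The underlying form of 'blood' is therefore /voʒavok/.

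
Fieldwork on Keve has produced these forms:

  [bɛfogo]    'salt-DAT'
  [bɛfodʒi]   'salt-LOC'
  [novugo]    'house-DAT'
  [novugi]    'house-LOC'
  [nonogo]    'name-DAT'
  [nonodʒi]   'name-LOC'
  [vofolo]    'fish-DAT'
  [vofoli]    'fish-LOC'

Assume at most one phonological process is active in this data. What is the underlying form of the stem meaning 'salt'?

The root 'salt' surfaces as [bɛfogo] and [bɛfodʒi], with a stem-final [g] ~ [dʒ] alternation.
The stem 'house' ([novugo], [novugi]) shows [g] unchanged in both environments, so [g] cannot be basic with [dʒ] derived before the LOC suffix.
So /dʒ/ is underlying, and a rule of depalatalization — palato-alveolar /dʒ/ becomes [g] when no front vowel follows — gives [g].

/bɛfodʒ/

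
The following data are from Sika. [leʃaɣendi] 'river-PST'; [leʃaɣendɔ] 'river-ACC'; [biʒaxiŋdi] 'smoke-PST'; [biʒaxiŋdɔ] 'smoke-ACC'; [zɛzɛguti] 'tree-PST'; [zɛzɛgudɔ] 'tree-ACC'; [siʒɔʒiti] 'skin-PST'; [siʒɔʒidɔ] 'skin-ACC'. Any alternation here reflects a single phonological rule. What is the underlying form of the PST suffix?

The PST morpheme has two allomorphs, [-di] and [-ti].
By contrast the ACC suffix keeps its initial [d] throughout — that segment must be underlying.
So the underlying form is /-ti/, and voiceless stops become voiced after a nasal.

/-ti/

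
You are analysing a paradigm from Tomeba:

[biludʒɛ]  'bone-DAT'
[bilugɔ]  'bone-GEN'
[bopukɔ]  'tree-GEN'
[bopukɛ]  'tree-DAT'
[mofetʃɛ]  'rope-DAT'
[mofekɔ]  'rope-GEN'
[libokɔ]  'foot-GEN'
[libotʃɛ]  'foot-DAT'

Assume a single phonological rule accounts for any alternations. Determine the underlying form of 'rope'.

In [mofetʃɛ] and [mofekɔ] the final segment of 'rope' alternates: [tʃ] ~ [k].
If /k/ were underlying and a rule turned it into [tʃ] before the DAT suffix, 'tree' would also alternate; but it has [k] in both [bopukɛ] and [bopukɔ].
Therefore /tʃ/ is basic and [k] is derived by depalatalization (palato-alveolar /tʃ/ and /dʒ/ become [k] and [g] when no front vowel follows).
Hence 'rope' is /mofetʃ/ underlyingly.

/mofetʃ/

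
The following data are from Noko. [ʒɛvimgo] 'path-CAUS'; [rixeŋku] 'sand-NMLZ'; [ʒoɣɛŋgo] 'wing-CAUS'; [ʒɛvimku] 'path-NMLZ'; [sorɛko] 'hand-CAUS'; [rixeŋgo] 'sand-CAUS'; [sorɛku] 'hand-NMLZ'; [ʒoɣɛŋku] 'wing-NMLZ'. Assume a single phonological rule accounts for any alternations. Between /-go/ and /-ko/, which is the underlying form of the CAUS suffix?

/-go/

The CAUS suffix surfaces as [-go] and [-ko], depending on the final segment of the stem.
The NMLZ suffix, which begins with [k], is invariant after every stem; so [k] is not altered by any rule here.
So the underlying form is /-go/, and voiced stops become voiceless after a vowel.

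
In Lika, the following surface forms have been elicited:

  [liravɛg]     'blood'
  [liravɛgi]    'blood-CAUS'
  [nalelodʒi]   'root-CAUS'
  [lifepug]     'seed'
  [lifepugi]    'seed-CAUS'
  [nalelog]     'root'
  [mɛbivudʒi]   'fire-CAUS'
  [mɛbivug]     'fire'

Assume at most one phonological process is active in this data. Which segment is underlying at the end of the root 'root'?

/dʒ/

'root' shows [g] ~ [dʒ] at the end of the stem ([nalelog] vs [nalelodʒi]).
Compare 'seed', with invariant [g] in [lifepug] and [lifepugi]: an analysis with underlying /g/ and a rule producing [dʒ] before the CAUS suffix would wrongly predict alternation here too.
The alternation reflects depalatalization: palato-alveolar /dʒ/ becomes [g] when no front vowel follows. /dʒ/ is underlying.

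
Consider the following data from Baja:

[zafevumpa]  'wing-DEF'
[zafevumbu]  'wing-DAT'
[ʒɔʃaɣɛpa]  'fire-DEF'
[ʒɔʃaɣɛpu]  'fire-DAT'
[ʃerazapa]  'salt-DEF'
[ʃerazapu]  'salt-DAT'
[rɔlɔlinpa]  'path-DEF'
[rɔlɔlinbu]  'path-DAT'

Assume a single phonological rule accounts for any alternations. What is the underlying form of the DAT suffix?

/-bu/

The DAT suffix surfaces as [-bu] and [-pu], depending on the final segment of the stem.
The DEF suffix, which begins with [p], is invariant after every stem; so [p] is not altered by any rule here.
So the underlying form is /-bu/, and voiced stops become voiceless after a vowel.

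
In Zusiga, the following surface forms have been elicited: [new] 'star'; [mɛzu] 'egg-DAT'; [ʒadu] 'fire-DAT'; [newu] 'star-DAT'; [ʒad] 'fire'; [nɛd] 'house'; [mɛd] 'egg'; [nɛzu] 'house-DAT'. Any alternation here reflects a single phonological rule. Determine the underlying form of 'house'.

The stem for 'house' ends in [z] in [nɛzu] but [d] in [nɛd].
But 'fire' keeps [d] in both environments ([ʒadu], [ʒad]), so there is no rule changing /d/ to [z] before the DAT suffix.
Therefore /z/ is basic and [d] is derived by word-final hardening (voiced fricatives become stops word-finally).
Hence 'house' is /nɛz/ underlyingly.

/nɛz/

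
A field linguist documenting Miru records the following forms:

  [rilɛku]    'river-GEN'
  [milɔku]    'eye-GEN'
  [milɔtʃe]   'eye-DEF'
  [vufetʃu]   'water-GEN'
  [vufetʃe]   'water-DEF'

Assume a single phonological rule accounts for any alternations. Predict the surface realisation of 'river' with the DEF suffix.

The stem for 'eye' ends in [k] in [milɔku] but [tʃ] in [milɔtʃe].
If /tʃ/ were underlying and a rule turned it into [k] before the GEN suffix, 'water' would also alternate; but it has [tʃ] in both [vufetʃu] and [vufetʃe].
The underlying segment must be /k/; /k/ becomes palato-alveolar [tʃ] before a front vowel, yielding [tʃ] there.
From [rilɛku] the stem 'river' is /rilɛk/; before a front vowel this yields [rilɛtʃe].

[rilɛtʃe]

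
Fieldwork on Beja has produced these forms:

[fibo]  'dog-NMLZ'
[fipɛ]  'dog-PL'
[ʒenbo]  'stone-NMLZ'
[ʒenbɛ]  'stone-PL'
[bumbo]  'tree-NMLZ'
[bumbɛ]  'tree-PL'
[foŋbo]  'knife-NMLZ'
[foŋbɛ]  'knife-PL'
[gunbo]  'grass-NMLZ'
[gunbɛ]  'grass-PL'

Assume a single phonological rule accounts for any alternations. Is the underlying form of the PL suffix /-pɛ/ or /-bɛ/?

/-pɛ/

The PL morpheme has two allomorphs, [-bɛ] and [-pɛ].
The NMLZ suffix, which begins with [b], is invariant after every stem; so [b] is not altered by any rule here.
So the underlying form is /-pɛ/, and voiceless stops become voiced after a nasal.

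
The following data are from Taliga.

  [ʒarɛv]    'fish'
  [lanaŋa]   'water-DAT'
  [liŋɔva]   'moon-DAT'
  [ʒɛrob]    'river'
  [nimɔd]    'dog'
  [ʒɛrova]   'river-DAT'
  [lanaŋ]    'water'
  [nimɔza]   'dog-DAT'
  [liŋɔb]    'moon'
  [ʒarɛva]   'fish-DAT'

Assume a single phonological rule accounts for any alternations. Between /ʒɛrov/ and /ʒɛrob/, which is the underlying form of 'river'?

'river' shows [b] ~ [v] at the end of the stem ([ʒɛrob] vs [ʒɛrova]).
The stem 'fish' ([ʒarɛv], [ʒarɛva]) shows [v] unchanged in both environments, so [v] cannot be basic with [b] derived in isolation.
Therefore /b/ is basic and [v] is derived by intervocalic spirantization (voiced stops become fricatives between vowels).

/ʒɛrob/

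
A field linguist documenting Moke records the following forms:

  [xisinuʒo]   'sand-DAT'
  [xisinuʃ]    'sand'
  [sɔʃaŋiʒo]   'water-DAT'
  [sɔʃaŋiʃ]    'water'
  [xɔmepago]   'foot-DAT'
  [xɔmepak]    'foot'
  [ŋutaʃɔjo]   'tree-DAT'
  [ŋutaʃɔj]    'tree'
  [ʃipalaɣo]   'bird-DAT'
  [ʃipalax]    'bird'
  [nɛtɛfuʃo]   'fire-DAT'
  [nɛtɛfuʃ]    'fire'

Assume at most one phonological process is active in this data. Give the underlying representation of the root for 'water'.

/sɔʃaŋiʒ/

'water' shows [ʒ] ~ [ʃ] at the end of the stem ([sɔʃaŋiʒo] vs [sɔʃaŋiʃ]).
The stem 'fire' ([nɛtɛfuʃo], [nɛtɛfuʃ]) shows [ʃ] unchanged in both environments, so [ʃ] cannot be basic with [ʒ] derived before the DAT suffix.
Therefore /ʒ/ is basic and [ʃ] is derived by word-final obstruent devoicing (voiced obstruents become voiceless word-finally).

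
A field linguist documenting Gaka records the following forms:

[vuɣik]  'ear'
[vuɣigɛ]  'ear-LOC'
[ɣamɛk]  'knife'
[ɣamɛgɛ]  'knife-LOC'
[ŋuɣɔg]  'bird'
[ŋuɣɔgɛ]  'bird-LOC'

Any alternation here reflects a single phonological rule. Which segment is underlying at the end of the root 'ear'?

The root 'ear' surfaces as [vuɣik] and [vuɣigɛ], with a stem-final [k] ~ [g] alternation.
Compare 'bird', with invariant [g] in [ŋuɣɔg] and [ŋuɣɔgɛ]: an analysis with underlying /g/ and a rule producing [k] in isolation would wrongly predict alternation here too.
The alternation reflects intervocalic voicing: voiceless stops become voiced between vowels. /k/ is underlying.

/k/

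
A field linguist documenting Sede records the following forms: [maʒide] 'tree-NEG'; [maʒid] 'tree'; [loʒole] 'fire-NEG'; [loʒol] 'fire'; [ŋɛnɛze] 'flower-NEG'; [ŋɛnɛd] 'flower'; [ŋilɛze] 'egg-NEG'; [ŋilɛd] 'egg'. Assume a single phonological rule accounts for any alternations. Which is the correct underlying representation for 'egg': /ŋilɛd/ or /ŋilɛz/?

/ŋilɛz/

The root 'egg' surfaces as [ŋilɛze] and [ŋilɛd], with a stem-final [z] ~ [d] alternation.
But 'tree' keeps [d] in both environments ([maʒide], [maʒid]), so there is no rule changing /d/ to [z] before the NEG suffix.
The alternation reflects word-final hardening: voiced fricatives become stops word-finally. /z/ is underlying.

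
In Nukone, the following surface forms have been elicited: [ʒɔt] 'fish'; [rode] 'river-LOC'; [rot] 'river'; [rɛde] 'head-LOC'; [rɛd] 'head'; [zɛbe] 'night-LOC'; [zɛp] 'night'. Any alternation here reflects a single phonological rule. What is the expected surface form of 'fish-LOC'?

'river' shows [d] ~ [t] at the end of the stem ([rode] vs [rot]).
The stem 'head' ([rɛde], [rɛd]) shows [d] unchanged in both environments, so [d] cannot be basic with [t] derived in isolation.
Therefore /t/ is basic and [d] is derived by intervocalic voicing (voiceless stops become voiced between vowels).
The one attested form of 'fish', [ʒɔt], shows underlying /ʒɔt/. Applying the same rule between vowels gives [ʒɔde].

[ʒɔde]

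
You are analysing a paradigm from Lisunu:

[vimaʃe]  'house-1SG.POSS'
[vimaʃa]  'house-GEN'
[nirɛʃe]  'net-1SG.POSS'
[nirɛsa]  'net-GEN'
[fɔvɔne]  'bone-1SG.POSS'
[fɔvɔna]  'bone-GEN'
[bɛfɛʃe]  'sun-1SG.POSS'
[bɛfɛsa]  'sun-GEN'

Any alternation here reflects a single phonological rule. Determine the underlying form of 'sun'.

The stem for 'sun' ends in [ʃ] in [bɛfɛʃe] but [s] in [bɛfɛsa].
But 'house' keeps [ʃ] in both environments ([vimaʃe], [vimaʃa]), so there is no rule changing /ʃ/ to [s] before the GEN suffix.
So /s/ is underlying, and a rule of palatalization before a front vowel — /s/ becomes palato-alveolar [ʃ] before a front vowel — gives [ʃ].
Hence 'sun' is /bɛfɛs/ underlyingly.

/bɛfɛs/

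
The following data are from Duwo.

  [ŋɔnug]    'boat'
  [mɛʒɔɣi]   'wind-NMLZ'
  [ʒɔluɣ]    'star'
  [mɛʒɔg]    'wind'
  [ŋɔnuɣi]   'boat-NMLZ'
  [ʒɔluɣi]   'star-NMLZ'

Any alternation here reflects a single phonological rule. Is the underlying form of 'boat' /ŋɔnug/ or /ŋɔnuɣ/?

In [ŋɔnug] and [ŋɔnuɣi] the final segment of 'boat' alternates: [g] ~ [ɣ].
Compare 'star', with invariant [ɣ] in [ʒɔluɣ] and [ʒɔluɣi]: an analysis with underlying /ɣ/ and a rule producing [g] in isolation would wrongly predict alternation here too.
So /g/ is underlying, and a rule of intervocalic spirantization — voiced stops become fricatives between vowels — gives [ɣ].

/ŋɔnug/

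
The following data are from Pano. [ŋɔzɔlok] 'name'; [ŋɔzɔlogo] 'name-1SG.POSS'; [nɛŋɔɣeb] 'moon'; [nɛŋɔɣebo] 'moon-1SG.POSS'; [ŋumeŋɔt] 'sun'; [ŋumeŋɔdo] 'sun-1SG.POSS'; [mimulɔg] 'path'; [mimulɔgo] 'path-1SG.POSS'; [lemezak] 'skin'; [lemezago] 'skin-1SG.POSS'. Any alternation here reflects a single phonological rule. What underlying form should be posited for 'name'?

In [ŋɔzɔlok] and [ŋɔzɔlogo] the final segment of 'name' alternates: [k] ~ [g].
If /g/ were underlying and a rule turned it into [k] in isolation, 'path' would also alternate; but it has [g] in both [mimulɔg] and [mimulɔgo].
Therefore /k/ is basic and [g] is derived by intervocalic voicing (voiceless stops become voiced between vowels).

/ŋɔzɔlok/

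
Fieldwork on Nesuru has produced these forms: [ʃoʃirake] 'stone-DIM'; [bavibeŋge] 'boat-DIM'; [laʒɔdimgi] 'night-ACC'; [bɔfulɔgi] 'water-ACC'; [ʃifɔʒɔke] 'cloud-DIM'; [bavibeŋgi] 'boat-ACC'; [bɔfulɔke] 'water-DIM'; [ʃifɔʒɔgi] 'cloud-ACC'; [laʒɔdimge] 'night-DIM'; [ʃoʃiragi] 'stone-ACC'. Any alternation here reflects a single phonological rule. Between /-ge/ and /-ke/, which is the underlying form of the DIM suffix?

The DIM suffix surfaces as [-ge] and [-ke], depending on the final segment of the stem.
By contrast the ACC suffix keeps its initial [g] throughout — that segment must be underlying.
The DIM suffix is therefore /-ke/ underlyingly, with post-nasal voicing: voiceless stops become voiced after a nasal.

/-ke/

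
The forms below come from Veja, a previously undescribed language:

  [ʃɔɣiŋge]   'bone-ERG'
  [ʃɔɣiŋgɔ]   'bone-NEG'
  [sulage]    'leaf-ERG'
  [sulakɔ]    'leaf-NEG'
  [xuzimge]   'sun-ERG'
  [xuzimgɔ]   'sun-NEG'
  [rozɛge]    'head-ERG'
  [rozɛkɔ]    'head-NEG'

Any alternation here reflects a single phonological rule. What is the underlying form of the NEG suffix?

The NEG suffix surfaces as [-gɔ] and [-kɔ], depending on the final segment of the stem.
The ERG suffix, which begins with [g], is invariant after every stem; so [g] is not altered by any rule here.
The NEG suffix is therefore /-kɔ/ underlyingly, with post-nasal voicing: voiceless stops become voiced after a nasal.

/-kɔ/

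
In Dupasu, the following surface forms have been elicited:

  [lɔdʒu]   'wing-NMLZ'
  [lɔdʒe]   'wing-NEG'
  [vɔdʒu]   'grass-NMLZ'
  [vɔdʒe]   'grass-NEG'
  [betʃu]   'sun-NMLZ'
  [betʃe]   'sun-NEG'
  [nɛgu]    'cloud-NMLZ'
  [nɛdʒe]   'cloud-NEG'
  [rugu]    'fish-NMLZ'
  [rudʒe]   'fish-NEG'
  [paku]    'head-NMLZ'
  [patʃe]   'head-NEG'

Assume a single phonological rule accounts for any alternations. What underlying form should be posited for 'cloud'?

/nɛg/

The root 'cloud' surfaces as [nɛgu] and [nɛdʒe], with a stem-final [g] ~ [dʒ] alternation.
If /dʒ/ were underlying and a rule turned it into [g] before the NMLZ suffix, 'wing' would also alternate; but it has [dʒ] in both [lɔdʒu] and [lɔdʒe].
The underlying segment must be /g/; /k/ and /g/ become palato-alveolar [tʃ] and [dʒ] before a front vowel, yielding [dʒ] there.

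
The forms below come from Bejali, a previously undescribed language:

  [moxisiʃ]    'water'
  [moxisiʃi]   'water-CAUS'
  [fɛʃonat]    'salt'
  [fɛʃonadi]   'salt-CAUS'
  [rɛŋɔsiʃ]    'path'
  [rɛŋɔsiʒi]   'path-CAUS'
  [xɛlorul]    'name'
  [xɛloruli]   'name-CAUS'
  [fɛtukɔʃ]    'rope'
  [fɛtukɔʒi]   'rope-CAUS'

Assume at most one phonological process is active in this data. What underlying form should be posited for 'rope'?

/fɛtukɔʒ/

In [fɛtukɔʃ] and [fɛtukɔʒi] the final segment of 'rope' alternates: [ʃ] ~ [ʒ].
Compare 'water', with invariant [ʃ] in [moxisiʃ] and [moxisiʃi]: an analysis with underlying /ʃ/ and a rule producing [ʒ] before the CAUS suffix would wrongly predict alternation here too.
So /ʒ/ is underlying, and a rule of word-final obstruent devoicing — voiced obstruents become voiceless word-finally — gives [ʃ].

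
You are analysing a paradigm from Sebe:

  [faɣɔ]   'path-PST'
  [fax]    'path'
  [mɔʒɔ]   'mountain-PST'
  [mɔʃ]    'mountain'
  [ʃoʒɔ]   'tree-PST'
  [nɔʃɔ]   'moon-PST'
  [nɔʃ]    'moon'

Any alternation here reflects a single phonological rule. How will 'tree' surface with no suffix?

In [mɔʒɔ] and [mɔʃ] the final segment of 'mountain' alternates: [ʒ] ~ [ʃ].
The stem 'moon' ([nɔʃɔ], [nɔʃ]) shows [ʃ] unchanged in both environments, so [ʃ] cannot be basic with [ʒ] derived before the PST suffix.
The underlying segment must be /ʒ/; voiced obstruents become voiceless word-finally, yielding [ʃ] there.
From [ʃoʒɔ] the stem 'tree' is /ʃoʒ/; word-finally this yields [ʃoʃ].

[ʃoʃ]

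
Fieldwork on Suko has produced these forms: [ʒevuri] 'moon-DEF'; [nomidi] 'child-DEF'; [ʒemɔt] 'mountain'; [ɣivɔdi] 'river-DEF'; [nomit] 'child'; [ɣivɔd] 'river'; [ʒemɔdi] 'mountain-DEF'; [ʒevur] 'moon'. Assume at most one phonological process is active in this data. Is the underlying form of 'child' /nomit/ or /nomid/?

In [nomidi] and [nomit] the final segment of 'child' alternates: [d] ~ [t].
If /d/ were underlying and a rule turned it into [t] in isolation, 'river' would also alternate; but it has [d] in both [ɣivɔdi] and [ɣivɔd].
The alternation reflects intervocalic voicing: voiceless stops become voiced between vowels. /t/ is underlying.

/nomit/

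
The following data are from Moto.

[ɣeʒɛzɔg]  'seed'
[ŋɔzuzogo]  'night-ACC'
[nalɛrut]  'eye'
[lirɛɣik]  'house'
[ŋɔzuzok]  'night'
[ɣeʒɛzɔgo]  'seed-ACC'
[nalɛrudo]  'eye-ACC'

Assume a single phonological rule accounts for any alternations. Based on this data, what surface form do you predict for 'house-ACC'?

The stem for 'night' ends in [k] in [ŋɔzuzok] but [g] in [ŋɔzuzogo].
Compare 'seed', with invariant [g] in [ɣeʒɛzɔg] and [ɣeʒɛzɔgo]: an analysis with underlying /g/ and a rule producing [k] in isolation would wrongly predict alternation here too.
Therefore /k/ is basic and [g] is derived by intervocalic voicing (voiceless stops become voiced between vowels).
The one attested form of 'house', [lirɛɣik], shows underlying /lirɛɣik/. Applying the same rule between vowels gives [lirɛɣigo].

[lirɛɣigo]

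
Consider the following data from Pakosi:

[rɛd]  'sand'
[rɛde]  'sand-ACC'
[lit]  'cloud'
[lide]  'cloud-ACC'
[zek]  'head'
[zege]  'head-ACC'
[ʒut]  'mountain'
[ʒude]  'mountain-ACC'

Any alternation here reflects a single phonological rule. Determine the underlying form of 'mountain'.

/ʒut/

In [ʒut] and [ʒude] the final segment of 'mountain' alternates: [t] ~ [d].
If /d/ were underlying and a rule turned it into [t] in isolation, 'sand' would also alternate; but it has [d] in both [rɛd] and [rɛde].
So /t/ is underlying, and a rule of intervocalic voicing — voiceless stops become voiced between vowels — gives [d].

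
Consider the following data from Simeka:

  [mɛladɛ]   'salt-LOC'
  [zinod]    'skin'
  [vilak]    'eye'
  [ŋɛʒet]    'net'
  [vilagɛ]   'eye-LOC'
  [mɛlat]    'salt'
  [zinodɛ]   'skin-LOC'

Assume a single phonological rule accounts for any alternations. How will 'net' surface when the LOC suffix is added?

The root 'salt' surfaces as [mɛladɛ] and [mɛlat], with a stem-final [d] ~ [t] alternation.
Compare 'skin', with invariant [d] in [zinodɛ] and [zinod]: an analysis with underlying /d/ and a rule producing [t] in isolation would wrongly predict alternation here too.
So /t/ is underlying, and a rule of intervocalic voicing — voiceless stops become voiced between vowels — gives [d].
From [ŋɛʒet] the stem 'net' is /ŋɛʒet/; between vowels this yields [ŋɛʒedɛ].

[ŋɛʒedɛ]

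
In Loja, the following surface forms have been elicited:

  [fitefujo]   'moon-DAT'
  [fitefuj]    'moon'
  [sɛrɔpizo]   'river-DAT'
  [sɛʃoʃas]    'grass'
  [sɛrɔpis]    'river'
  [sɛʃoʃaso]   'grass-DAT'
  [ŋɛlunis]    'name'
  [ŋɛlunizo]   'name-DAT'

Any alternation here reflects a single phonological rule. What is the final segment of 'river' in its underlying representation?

/z/

In [sɛrɔpizo] and [sɛrɔpis] the final segment of 'river' alternates: [z] ~ [s].
The stem 'grass' ([sɛʃoʃaso], [sɛʃoʃas]) shows [s] unchanged in both environments, so [s] cannot be basic with [z] derived before the DAT suffix.
So /z/ is underlying, and a rule of word-final obstruent devoicing — voiced obstruents become voiceless word-finally — gives [s].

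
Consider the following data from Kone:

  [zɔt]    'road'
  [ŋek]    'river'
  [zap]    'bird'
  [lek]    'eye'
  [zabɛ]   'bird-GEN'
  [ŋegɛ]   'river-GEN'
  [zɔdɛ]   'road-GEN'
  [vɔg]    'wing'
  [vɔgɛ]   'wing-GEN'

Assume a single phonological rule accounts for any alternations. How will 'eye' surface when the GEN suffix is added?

'river' shows [g] ~ [k] at the end of the stem ([ŋegɛ] vs [ŋek]).
If /g/ were underlying and a rule turned it into [k] in isolation, 'wing' would also alternate; but it has [g] in both [vɔgɛ] and [vɔg].
The underlying segment must be /k/; voiceless stops become voiced between vowels, yielding [g] there.
From [lek] the stem 'eye' is /lek/; between vowels this yields [legɛ].

[legɛ]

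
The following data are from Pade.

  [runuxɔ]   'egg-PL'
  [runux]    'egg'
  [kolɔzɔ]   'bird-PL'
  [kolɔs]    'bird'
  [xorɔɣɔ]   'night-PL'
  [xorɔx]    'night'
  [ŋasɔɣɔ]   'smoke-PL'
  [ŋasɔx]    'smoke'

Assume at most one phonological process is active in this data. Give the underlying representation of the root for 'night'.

The stem for 'night' ends in [ɣ] in [xorɔɣɔ] but [x] in [xorɔx].
But 'egg' keeps [x] in both environments ([runuxɔ], [runux]), so there is no rule changing /x/ to [ɣ] before the PL suffix.
So /ɣ/ is underlying, and a rule of word-final obstruent devoicing — voiced obstruents become voiceless word-finally — gives [x].

/xorɔɣ/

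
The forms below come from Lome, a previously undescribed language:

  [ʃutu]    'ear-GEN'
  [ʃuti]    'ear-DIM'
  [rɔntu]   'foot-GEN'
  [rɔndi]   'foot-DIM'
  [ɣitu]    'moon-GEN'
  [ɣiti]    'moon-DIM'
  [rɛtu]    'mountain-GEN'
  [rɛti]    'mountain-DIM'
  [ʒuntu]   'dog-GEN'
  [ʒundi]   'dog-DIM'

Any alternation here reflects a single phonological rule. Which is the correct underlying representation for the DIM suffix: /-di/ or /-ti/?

The DIM suffix surfaces as [-di] and [-ti], depending on the final segment of the stem.
By contrast the GEN suffix keeps its initial [t] throughout — that segment must be underlying.
So the underlying form is /-di/, and voiced stops become voiceless after a vowel.

/-di/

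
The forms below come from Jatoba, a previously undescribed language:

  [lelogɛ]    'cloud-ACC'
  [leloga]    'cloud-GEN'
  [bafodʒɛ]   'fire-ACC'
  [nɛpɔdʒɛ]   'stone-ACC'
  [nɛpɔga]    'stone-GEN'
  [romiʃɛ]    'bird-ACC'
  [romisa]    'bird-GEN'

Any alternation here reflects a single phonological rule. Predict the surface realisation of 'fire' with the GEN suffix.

[bafoga]

'stone' shows [dʒ] ~ [g] at the end of the stem ([nɛpɔdʒɛ] vs [nɛpɔga]).
If /g/ were underlying and a rule turned it into [dʒ] before the ACC suffix, 'cloud' would also alternate; but it has [g] in both [lelogɛ] and [leloga].
Therefore /dʒ/ is basic and [g] is derived by depalatalization (palato-alveolar /dʒ/ and /ʃ/ become [g] and [s] when no front vowel follows).
From [bafodʒɛ] the stem 'fire' is /bafodʒ/; when no front vowel follows this yields [bafoga].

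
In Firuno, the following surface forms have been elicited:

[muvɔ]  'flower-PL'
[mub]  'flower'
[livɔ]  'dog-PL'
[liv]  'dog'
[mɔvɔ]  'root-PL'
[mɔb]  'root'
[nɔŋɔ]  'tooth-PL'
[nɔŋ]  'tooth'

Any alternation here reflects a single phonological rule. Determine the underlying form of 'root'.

The root 'root' surfaces as [mɔvɔ] and [mɔb], with a stem-final [v] ~ [b] alternation.
If /v/ were underlying and a rule turned it into [b] in isolation, 'dog' would also alternate; but it has [v] in both [livɔ] and [liv].
Therefore /b/ is basic and [v] is derived by intervocalic spirantization (voiced stops become fricatives between vowels).

/mɔb/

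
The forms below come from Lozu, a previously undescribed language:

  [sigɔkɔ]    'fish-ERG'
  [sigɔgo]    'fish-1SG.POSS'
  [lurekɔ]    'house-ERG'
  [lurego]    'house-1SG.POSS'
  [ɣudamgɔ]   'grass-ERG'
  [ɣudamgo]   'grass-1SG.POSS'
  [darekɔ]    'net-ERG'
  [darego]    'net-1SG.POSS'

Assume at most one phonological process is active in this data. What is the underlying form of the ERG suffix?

The ERG suffix surfaces as [-gɔ] and [-kɔ], depending on the final segment of the stem.
By contrast the 1SG.POSS suffix keeps its initial [g] throughout — that segment must be underlying.
So the underlying form is /-kɔ/, and voiceless stops become voiced after a nasal.

/-kɔ/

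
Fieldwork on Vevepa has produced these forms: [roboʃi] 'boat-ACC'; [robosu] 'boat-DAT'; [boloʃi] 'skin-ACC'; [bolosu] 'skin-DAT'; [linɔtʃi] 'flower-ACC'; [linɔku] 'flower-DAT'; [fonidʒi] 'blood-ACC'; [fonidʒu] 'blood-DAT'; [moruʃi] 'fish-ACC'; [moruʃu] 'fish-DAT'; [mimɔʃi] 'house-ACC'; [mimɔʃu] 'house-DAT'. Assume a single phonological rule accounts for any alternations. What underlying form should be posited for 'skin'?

The root 'skin' surfaces as [boloʃi] and [bolosu], with a stem-final [ʃ] ~ [s] alternation.
Compare 'fish', with invariant [ʃ] in [moruʃi] and [moruʃu]: an analysis with underlying /ʃ/ and a rule producing [s] before the DAT suffix would wrongly predict alternation here too.
So /s/ is underlying, and a rule of palatalization before a front vowel — /k/ and /s/ become palato-alveolar [tʃ] and [ʃ] before a front vowel — gives [ʃ].

/bolos/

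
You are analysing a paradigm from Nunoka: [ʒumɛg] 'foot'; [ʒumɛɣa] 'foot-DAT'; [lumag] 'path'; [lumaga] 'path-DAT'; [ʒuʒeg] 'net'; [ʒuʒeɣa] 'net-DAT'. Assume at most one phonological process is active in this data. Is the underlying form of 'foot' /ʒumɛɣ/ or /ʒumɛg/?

'foot' shows [g] ~ [ɣ] at the end of the stem ([ʒumɛg] vs [ʒumɛɣa]).
Compare 'path', with invariant [g] in [lumag] and [lumaga]: an analysis with underlying /g/ and a rule producing [ɣ] before the DAT suffix would wrongly predict alternation here too.
Therefore /ɣ/ is basic and [g] is derived by word-final hardening (voiced fricatives become stops word-finally).

/ʒumɛɣ/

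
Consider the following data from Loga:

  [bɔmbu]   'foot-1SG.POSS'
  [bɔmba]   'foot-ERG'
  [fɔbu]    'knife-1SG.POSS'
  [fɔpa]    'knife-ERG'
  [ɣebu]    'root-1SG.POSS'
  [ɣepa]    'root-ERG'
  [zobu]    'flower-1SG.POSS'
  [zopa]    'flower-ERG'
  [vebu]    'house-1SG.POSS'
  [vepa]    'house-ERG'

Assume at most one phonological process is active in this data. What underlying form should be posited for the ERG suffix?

/-pa/

The ERG morpheme has two allomorphs, [-ba] and [-pa].
The 1SG.POSS suffix, which begins with [b], is invariant after every stem; so [b] is not altered by any rule here.
The ERG suffix is therefore /-pa/ underlyingly, with post-nasal voicing: voiceless stops become voiced after a nasal.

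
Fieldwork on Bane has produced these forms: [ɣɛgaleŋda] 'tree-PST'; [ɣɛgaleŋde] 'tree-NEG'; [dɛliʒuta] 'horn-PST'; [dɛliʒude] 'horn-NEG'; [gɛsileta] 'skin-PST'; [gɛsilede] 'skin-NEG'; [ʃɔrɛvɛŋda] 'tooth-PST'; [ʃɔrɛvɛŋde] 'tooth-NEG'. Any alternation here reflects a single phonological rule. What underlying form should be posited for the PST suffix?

/-ta/

The PST suffix surfaces as [-da] and [-ta], depending on the final segment of the stem.
By contrast the NEG suffix keeps its initial [d] throughout — that segment must be underlying.
The PST suffix is therefore /-ta/ underlyingly, with post-nasal voicing: voiceless stops become voiced after a nasal.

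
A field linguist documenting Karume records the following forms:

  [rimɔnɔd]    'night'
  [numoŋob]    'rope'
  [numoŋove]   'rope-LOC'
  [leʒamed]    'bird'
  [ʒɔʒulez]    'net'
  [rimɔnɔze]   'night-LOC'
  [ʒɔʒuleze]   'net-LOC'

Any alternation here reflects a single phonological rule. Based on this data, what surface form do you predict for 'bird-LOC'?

[leʒameze]

The root 'night' surfaces as [rimɔnɔze] and [rimɔnɔd], with a stem-final [z] ~ [d] alternation.
If /z/ were underlying and a rule turned it into [d] in isolation, 'net' would also alternate; but it has [z] in both [ʒɔʒuleze] and [ʒɔʒulez].
The underlying segment must be /d/; voiced stops become fricatives between vowels, yielding [z] there.
From [leʒamed] the stem 'bird' is /leʒamed/; between vowels this yields [leʒameze].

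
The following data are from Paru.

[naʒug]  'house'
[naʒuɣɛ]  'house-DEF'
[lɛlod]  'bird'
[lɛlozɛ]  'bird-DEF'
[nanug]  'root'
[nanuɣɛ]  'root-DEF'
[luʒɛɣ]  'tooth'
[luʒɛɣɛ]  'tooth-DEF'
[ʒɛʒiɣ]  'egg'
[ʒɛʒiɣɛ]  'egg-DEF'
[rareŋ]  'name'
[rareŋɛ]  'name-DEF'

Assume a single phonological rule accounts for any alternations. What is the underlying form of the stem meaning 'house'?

/naʒug/

The root 'house' surfaces as [naʒug] and [naʒuɣɛ], with a stem-final [g] ~ [ɣ] alternation.
The stem 'tooth' ([luʒɛɣ], [luʒɛɣɛ]) shows [ɣ] unchanged in both environments, so [ɣ] cannot be basic with [g] derived in isolation.
So /g/ is underlying, and a rule of intervocalic spirantization — voiced stops become fricatives between vowels — gives [ɣ].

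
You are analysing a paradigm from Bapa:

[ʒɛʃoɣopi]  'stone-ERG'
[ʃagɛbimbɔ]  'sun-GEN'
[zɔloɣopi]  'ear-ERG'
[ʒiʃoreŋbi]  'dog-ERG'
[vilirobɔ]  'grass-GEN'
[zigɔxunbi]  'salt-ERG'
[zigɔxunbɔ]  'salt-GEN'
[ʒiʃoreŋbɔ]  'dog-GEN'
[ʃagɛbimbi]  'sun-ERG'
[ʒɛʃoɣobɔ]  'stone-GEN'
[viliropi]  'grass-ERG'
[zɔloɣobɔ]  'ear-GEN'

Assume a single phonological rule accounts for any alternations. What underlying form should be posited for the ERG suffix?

/-pi/

The ERG morpheme has two allomorphs, [-bi] and [-pi].
The GEN suffix, which begins with [b], is invariant after every stem; so [b] is not altered by any rule here.
The ERG suffix is therefore /-pi/ underlyingly, with post-nasal voicing: voiceless stops become voiced after a nasal.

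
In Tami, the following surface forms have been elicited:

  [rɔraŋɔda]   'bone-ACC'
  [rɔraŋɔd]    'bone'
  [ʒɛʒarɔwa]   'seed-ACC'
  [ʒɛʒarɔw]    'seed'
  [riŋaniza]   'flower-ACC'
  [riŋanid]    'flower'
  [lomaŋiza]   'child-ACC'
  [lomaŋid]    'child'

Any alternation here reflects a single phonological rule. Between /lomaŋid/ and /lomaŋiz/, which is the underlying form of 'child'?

/lomaŋiz/

The root 'child' surfaces as [lomaŋiza] and [lomaŋid], with a stem-final [z] ~ [d] alternation.
The stem 'bone' ([rɔraŋɔda], [rɔraŋɔd]) shows [d] unchanged in both environments, so [d] cannot be basic with [z] derived before the ACC suffix.
So /z/ is underlying, and a rule of word-final hardening — voiced fricatives become stops word-finally — gives [d].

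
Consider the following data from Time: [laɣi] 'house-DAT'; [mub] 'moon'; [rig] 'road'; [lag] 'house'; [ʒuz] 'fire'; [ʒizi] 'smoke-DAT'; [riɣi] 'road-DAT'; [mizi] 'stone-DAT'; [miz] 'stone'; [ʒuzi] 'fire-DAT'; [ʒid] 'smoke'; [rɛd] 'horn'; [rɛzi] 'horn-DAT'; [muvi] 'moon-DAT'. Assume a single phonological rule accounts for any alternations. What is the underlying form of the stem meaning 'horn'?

The root 'horn' surfaces as [rɛzi] and [rɛd], with a stem-final [z] ~ [d] alternation.
The stem 'fire' ([ʒuzi], [ʒuz]) shows [z] unchanged in both environments, so [z] cannot be basic with [d] derived in isolation.
The alternation reflects intervocalic spirantization: voiced stops become fricatives between vowels. /d/ is underlying.
So 'horn' = /rɛd/.

/rɛd/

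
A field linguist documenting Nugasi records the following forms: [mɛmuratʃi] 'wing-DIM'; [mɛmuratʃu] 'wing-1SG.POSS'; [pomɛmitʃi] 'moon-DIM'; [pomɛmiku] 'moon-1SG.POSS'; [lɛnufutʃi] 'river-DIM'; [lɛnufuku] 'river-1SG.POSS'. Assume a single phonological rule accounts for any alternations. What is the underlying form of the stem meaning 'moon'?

The root 'moon' surfaces as [pomɛmitʃi] and [pomɛmiku], with a stem-final [tʃ] ~ [k] alternation.
But 'wing' keeps [tʃ] in both environments ([mɛmuratʃi], [mɛmuratʃu]), so there is no rule changing /tʃ/ to [k] before the 1SG.POSS suffix.
So /k/ is underlying, and a rule of palatalization before a front vowel — /k/ becomes palato-alveolar [tʃ] before a front vowel — gives [tʃ].

/pomɛmik/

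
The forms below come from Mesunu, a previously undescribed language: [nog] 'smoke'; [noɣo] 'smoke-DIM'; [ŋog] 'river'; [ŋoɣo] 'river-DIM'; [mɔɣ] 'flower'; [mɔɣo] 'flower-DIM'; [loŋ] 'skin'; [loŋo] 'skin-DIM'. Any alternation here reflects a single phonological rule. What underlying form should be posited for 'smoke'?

'smoke' shows [g] ~ [ɣ] at the end of the stem ([nog] vs [noɣo]).
But 'flower' keeps [ɣ] in both environments ([mɔɣ], [mɔɣo]), so there is no rule changing /ɣ/ to [g] in isolation.
The underlying segment must be /g/; voiced stops become fricatives between vowels, yielding [ɣ] there.

/nog/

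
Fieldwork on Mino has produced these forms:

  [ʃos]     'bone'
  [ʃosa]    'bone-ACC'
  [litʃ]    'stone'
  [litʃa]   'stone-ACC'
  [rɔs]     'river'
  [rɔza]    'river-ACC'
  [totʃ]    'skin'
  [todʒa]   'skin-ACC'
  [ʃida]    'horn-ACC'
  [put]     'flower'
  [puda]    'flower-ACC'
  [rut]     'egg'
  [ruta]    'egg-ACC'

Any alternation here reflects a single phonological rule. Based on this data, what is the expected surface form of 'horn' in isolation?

The root 'flower' surfaces as [put] and [puda], with a stem-final [t] ~ [d] alternation.
But 'egg' keeps [t] in both environments ([rut], [ruta]), so there is no rule changing /t/ to [d] before the ACC suffix.
The alternation reflects word-final obstruent devoicing: voiced obstruents become voiceless word-finally. /d/ is underlying.
From [ʃida] the stem 'horn' is /ʃid/; word-finally this yields [ʃit].

[ʃit]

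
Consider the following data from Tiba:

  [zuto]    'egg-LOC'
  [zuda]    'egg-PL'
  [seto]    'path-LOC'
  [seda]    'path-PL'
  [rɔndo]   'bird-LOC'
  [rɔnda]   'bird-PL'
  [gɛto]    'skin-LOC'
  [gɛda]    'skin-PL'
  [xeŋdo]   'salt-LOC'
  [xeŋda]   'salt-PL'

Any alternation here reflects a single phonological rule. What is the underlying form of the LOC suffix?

The LOC morpheme has two allomorphs, [-do] and [-to].
The PL suffix, which begins with [d], is invariant after every stem; so [d] is not altered by any rule here.
The LOC suffix is therefore /-to/ underlyingly, with post-nasal voicing: voiceless stops become voiced after a nasal.

/-to/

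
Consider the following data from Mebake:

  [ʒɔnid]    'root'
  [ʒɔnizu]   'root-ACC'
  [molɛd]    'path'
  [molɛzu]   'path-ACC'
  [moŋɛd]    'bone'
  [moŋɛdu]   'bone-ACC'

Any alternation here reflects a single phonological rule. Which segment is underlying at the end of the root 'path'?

/z/

The stem for 'path' ends in [d] in [molɛd] but [z] in [molɛzu].
But 'bone' keeps [d] in both environments ([moŋɛd], [moŋɛdu]), so there is no rule changing /d/ to [z] before the ACC suffix.
So /z/ is underlying, and a rule of word-final hardening — voiced fricatives become stops word-finally — gives [d].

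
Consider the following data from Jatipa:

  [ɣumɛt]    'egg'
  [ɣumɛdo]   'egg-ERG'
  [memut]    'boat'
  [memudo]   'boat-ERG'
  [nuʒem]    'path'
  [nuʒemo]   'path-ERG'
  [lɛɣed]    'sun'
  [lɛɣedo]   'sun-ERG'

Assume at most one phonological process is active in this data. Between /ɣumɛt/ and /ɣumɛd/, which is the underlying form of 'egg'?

The root 'egg' surfaces as [ɣumɛt] and [ɣumɛdo], with a stem-final [t] ~ [d] alternation.
The stem 'sun' ([lɛɣed], [lɛɣedo]) shows [d] unchanged in both environments, so [d] cannot be basic with [t] derived in isolation.
The alternation reflects intervocalic voicing: voiceless stops become voiced between vowels. /t/ is underlying.

/ɣumɛt/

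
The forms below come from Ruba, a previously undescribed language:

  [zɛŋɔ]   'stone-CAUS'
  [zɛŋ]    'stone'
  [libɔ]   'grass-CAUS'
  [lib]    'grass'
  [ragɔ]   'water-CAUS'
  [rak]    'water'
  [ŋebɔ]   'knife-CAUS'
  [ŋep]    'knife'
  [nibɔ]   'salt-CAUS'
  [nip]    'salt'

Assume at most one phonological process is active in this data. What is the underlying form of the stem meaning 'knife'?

'knife' shows [b] ~ [p] at the end of the stem ([ŋebɔ] vs [ŋep]).
The stem 'grass' ([libɔ], [lib]) shows [b] unchanged in both environments, so [b] cannot be basic with [p] derived in isolation.
So /p/ is underlying, and a rule of intervocalic voicing — voiceless stops become voiced between vowels — gives [b].

/ŋep/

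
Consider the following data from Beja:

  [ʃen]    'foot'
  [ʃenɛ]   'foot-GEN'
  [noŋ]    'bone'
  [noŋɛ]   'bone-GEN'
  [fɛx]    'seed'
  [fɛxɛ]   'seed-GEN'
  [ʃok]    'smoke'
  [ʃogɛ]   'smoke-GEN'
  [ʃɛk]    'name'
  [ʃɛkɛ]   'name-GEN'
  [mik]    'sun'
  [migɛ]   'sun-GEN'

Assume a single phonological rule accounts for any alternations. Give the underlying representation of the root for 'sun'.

/mig/

The root 'sun' surfaces as [mik] and [migɛ], with a stem-final [k] ~ [g] alternation.
The stem 'name' ([ʃɛk], [ʃɛkɛ]) shows [k] unchanged in both environments, so [k] cannot be basic with [g] derived before the GEN suffix.
So /g/ is underlying, and a rule of word-final obstruent devoicing — voiced obstruents become voiceless word-finally — gives [k].
The underlying form of 'sun' is therefore /mig/.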